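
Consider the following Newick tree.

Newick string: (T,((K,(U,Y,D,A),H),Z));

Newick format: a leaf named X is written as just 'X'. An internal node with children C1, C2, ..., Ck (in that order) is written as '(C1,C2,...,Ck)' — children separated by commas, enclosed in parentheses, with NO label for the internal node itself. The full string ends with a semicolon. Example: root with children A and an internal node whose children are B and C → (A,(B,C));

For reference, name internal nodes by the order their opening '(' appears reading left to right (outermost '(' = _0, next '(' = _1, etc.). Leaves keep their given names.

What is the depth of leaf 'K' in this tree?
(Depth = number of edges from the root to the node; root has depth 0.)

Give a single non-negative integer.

Newick: (T,((K,(U,Y,D,A),H),Z));
Naming internals by '(' encounter order: outermost '(' = _0, next = _1, ...
Query node: K
Path from root: _0 -> _1 -> _2 -> K
Depth of K: 3 (number of edges from root)

Answer: 3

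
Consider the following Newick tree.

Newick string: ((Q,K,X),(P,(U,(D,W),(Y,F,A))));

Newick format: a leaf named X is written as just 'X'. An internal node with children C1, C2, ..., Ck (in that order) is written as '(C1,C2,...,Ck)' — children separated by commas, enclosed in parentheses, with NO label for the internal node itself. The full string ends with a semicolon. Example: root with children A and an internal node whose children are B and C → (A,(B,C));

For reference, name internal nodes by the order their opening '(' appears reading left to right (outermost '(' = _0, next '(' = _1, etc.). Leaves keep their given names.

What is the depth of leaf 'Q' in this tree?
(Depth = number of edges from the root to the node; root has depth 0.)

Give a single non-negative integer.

Answer: 2

Derivation:
Newick: ((Q,K,X),(P,(U,(D,W),(Y,F,A))));
Naming internals by '(' encounter order: outermost '(' = _0, next = _1, ...
Query node: Q
Path from root: _0 -> _1 -> Q
Depth of Q: 2 (number of edges from root)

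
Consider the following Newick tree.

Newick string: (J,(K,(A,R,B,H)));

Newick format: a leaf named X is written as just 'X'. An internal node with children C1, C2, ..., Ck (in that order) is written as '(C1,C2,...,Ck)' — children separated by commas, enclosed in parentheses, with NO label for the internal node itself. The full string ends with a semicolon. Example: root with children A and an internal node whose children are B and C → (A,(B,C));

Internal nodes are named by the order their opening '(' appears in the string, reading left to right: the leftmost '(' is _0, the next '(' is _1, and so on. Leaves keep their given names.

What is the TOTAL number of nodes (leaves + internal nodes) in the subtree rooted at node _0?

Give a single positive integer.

Newick: (J,(K,(A,R,B,H)));
Locate _0: it is the '(' at position 0 (the 1st '(' reading left to right).
Query: subtree rooted at _0
_0: subtree_size = 1 + 8
  J: subtree_size = 1 + 0
  _1: subtree_size = 1 + 6
    K: subtree_size = 1 + 0
    _2: subtree_size = 1 + 4
      A: subtree_size = 1 + 0
      R: subtree_size = 1 + 0
      B: subtree_size = 1 + 0
      H: subtree_size = 1 + 0
Total subtree size of _0: 9

Answer: 9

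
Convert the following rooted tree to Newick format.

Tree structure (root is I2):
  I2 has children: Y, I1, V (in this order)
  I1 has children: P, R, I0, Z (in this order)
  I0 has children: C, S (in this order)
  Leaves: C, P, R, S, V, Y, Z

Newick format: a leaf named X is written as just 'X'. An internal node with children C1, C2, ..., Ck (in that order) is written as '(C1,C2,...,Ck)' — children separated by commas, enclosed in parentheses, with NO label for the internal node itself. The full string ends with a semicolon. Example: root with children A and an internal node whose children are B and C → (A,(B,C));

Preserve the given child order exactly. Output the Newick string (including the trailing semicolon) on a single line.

Answer: (Y,(P,R,(C,S),Z),V);

Derivation:
internal I2 with children ['Y', 'I1', 'V']
  leaf 'Y' → 'Y'
  internal I1 with children ['P', 'R', 'I0', 'Z']
    leaf 'P' → 'P'
    leaf 'R' → 'R'
    internal I0 with children ['C', 'S']
      leaf 'C' → 'C'
      leaf 'S' → 'S'
    → '(C,S)'
    leaf 'Z' → 'Z'
  → '(P,R,(C,S),Z)'
  leaf 'V' → 'V'
→ '(Y,(P,R,(C,S),Z),V)'
Final: (Y,(P,R,(C,S),Z),V);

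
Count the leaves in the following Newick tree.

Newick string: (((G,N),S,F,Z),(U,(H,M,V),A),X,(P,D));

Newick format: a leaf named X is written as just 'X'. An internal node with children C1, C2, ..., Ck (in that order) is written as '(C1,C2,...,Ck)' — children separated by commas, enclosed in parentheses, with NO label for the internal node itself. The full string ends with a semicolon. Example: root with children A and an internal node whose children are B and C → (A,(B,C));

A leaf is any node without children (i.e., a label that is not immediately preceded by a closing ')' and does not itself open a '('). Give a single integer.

Newick: (((G,N),S,F,Z),(U,(H,M,V),A),X,(P,D));
Scan left-to-right; a leaf is any maximal label run not followed by '(':
  pos 3: leaf 'G' → count = 1
  pos 5: leaf 'N' → count = 2
  pos 8: leaf 'S' → count = 3
  pos 10: leaf 'F' → count = 4
  pos 12: leaf 'Z' → count = 5
  pos 16: leaf 'U' → count = 6
  pos 19: leaf 'H' → count = 7
  pos 21: leaf 'M' → count = 8
  pos 23: leaf 'V' → count = 9
  pos 26: leaf 'A' → count = 10
  pos 29: leaf 'X' → count = 11
  pos 32: leaf 'P' → count = 12
  pos 34: leaf 'D' → count = 13
Total leaves: 13

Answer: 13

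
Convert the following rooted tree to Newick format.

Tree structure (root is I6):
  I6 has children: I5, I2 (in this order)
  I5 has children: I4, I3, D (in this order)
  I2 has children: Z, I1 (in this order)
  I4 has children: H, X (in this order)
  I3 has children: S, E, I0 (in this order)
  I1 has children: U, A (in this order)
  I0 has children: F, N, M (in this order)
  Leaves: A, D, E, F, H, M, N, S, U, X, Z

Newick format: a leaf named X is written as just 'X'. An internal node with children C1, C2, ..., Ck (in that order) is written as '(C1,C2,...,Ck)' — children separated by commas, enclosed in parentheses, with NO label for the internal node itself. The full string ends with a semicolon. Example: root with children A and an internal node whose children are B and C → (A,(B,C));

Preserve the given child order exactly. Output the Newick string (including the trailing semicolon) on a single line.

Answer: (((H,X),(S,E,(F,N,M)),D),(Z,(U,A)));

Derivation:
internal I6 with children ['I5', 'I2']
  internal I5 with children ['I4', 'I3', 'D']
    internal I4 with children ['H', 'X']
      leaf 'H' → 'H'
      leaf 'X' → 'X'
    → '(H,X)'
    internal I3 with children ['S', 'E', 'I0']
      leaf 'S' → 'S'
      leaf 'E' → 'E'
      internal I0 with children ['F', 'N', 'M']
        leaf 'F' → 'F'
        leaf 'N' → 'N'
        leaf 'M' → 'M'
      → '(F,N,M)'
    → '(S,E,(F,N,M))'
    leaf 'D' → 'D'
  → '((H,X),(S,E,(F,N,M)),D)'
  internal I2 with children ['Z', 'I1']
    leaf 'Z' → 'Z'
    internal I1 with children ['U', 'A']
      leaf 'U' → 'U'
      leaf 'A' → 'A'
    → '(U,A)'
  → '(Z,(U,A))'
→ '(((H,X),(S,E,(F,N,M)),D),(Z,(U,A)))'
Final: (((H,X),(S,E,(F,N,M)),D),(Z,(U,A)));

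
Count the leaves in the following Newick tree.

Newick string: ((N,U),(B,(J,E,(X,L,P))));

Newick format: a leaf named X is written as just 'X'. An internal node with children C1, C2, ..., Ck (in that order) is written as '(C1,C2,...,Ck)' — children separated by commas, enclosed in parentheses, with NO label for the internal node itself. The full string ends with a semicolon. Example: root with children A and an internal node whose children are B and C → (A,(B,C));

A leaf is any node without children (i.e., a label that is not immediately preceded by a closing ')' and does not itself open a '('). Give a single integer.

Answer: 8

Derivation:
Newick: ((N,U),(B,(J,E,(X,L,P))));
Scan left-to-right; a leaf is any maximal label run not followed by '(':
  pos 2: leaf 'N' → count = 1
  pos 4: leaf 'U' → count = 2
  pos 8: leaf 'B' → count = 3
  pos 11: leaf 'J' → count = 4
  pos 13: leaf 'E' → count = 5
  pos 16: leaf 'X' → count = 6
  pos 18: leaf 'L' → count = 7
  pos 20: leaf 'P' → count = 8
Total leaves: 8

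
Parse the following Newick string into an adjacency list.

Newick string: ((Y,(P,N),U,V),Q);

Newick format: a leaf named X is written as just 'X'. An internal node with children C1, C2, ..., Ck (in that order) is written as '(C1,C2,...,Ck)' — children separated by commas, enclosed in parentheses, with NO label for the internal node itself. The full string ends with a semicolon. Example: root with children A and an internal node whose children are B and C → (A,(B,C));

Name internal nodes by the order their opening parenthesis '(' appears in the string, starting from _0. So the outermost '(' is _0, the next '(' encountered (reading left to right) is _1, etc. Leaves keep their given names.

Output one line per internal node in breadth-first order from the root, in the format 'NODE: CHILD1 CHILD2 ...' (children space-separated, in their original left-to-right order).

Answer: _0: _1 Q
_1: Y _2 U V
_2: P N

Derivation:
Input: ((Y,(P,N),U,V),Q);
Scanning left-to-right, naming '(' by encounter order:
  pos 0: '(' -> open internal node _0 (depth 1)
  pos 1: '(' -> open internal node _1 (depth 2)
  pos 4: '(' -> open internal node _2 (depth 3)
  pos 8: ')' -> close internal node _2 (now at depth 2)
  pos 13: ')' -> close internal node _1 (now at depth 1)
  pos 16: ')' -> close internal node _0 (now at depth 0)
Total internal nodes: 3
BFS adjacency from root:
  _0: _1 Q
  _1: Y _2 U V
  _2: P N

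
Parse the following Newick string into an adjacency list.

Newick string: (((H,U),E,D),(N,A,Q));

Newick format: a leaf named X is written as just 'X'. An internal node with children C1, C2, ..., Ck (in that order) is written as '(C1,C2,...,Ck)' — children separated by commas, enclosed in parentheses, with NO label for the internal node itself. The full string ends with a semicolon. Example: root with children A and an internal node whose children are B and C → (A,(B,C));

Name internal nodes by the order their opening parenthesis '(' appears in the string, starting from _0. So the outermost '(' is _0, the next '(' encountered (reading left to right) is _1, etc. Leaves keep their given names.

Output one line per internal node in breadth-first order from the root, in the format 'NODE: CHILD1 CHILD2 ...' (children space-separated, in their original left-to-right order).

Answer: _0: _1 _3
_1: _2 E D
_3: N A Q
_2: H U

Derivation:
Input: (((H,U),E,D),(N,A,Q));
Scanning left-to-right, naming '(' by encounter order:
  pos 0: '(' -> open internal node _0 (depth 1)
  pos 1: '(' -> open internal node _1 (depth 2)
  pos 2: '(' -> open internal node _2 (depth 3)
  pos 6: ')' -> close internal node _2 (now at depth 2)
  pos 11: ')' -> close internal node _1 (now at depth 1)
  pos 13: '(' -> open internal node _3 (depth 2)
  pos 19: ')' -> close internal node _3 (now at depth 1)
  pos 20: ')' -> close internal node _0 (now at depth 0)
Total internal nodes: 4
BFS adjacency from root:
  _0: _1 _3
  _1: _2 E D
  _3: N A Q
  _2: H U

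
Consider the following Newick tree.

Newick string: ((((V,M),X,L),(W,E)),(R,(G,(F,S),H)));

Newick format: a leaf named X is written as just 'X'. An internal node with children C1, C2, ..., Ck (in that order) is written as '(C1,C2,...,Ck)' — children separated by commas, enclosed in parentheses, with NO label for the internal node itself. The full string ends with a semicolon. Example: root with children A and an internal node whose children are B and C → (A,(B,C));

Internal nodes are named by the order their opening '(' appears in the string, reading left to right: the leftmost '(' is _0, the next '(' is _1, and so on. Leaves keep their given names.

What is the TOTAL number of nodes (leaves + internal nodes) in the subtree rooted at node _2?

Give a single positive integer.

Answer: 6

Derivation:
Newick: ((((V,M),X,L),(W,E)),(R,(G,(F,S),H)));
Locate _2: it is the '(' at position 2 (the 3rd '(' reading left to right).
Query: subtree rooted at _2
_2: subtree_size = 1 + 5
  _3: subtree_size = 1 + 2
    V: subtree_size = 1 + 0
    M: subtree_size = 1 + 0
  X: subtree_size = 1 + 0
  L: subtree_size = 1 + 0
Total subtree size of _2: 6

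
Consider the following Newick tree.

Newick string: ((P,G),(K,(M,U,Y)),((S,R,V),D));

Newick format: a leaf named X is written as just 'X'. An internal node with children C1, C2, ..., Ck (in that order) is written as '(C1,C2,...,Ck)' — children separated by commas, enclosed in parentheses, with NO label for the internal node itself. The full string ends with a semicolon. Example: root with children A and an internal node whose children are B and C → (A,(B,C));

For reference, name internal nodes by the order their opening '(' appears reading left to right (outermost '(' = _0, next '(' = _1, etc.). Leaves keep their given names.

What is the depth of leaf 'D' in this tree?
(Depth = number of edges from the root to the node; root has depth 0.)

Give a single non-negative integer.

Answer: 2

Derivation:
Newick: ((P,G),(K,(M,U,Y)),((S,R,V),D));
Naming internals by '(' encounter order: outermost '(' = _0, next = _1, ...
Query node: D
Path from root: _0 -> _4 -> D
Depth of D: 2 (number of edges from root)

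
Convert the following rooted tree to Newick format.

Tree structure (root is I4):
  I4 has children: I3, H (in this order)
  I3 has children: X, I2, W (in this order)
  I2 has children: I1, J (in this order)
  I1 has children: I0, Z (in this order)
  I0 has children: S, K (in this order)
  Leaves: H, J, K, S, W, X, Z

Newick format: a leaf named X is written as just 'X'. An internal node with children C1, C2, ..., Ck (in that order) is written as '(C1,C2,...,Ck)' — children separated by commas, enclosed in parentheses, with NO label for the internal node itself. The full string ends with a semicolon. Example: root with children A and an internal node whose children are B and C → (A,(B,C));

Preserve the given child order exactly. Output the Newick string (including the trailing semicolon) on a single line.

internal I4 with children ['I3', 'H']
  internal I3 with children ['X', 'I2', 'W']
    leaf 'X' → 'X'
    internal I2 with children ['I1', 'J']
      internal I1 with children ['I0', 'Z']
        internal I0 with children ['S', 'K']
          leaf 'S' → 'S'
          leaf 'K' → 'K'
        → '(S,K)'
        leaf 'Z' → 'Z'
      → '((S,K),Z)'
      leaf 'J' → 'J'
    → '(((S,K),Z),J)'
    leaf 'W' → 'W'
  → '(X,(((S,K),Z),J),W)'
  leaf 'H' → 'H'
→ '((X,(((S,K),Z),J),W),H)'
Final: ((X,(((S,K),Z),J),W),H);

Answer: ((X,(((S,K),Z),J),W),H);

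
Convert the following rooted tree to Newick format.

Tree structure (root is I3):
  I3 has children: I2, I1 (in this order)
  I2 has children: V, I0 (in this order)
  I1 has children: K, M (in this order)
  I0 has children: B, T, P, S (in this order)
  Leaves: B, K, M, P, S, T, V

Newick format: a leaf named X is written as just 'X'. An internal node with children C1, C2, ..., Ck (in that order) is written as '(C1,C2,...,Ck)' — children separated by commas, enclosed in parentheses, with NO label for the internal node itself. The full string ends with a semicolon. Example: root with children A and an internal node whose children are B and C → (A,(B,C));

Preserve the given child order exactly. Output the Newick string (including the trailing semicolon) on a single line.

internal I3 with children ['I2', 'I1']
  internal I2 with children ['V', 'I0']
    leaf 'V' → 'V'
    internal I0 with children ['B', 'T', 'P', 'S']
      leaf 'B' → 'B'
      leaf 'T' → 'T'
      leaf 'P' → 'P'
      leaf 'S' → 'S'
    → '(B,T,P,S)'
  → '(V,(B,T,P,S))'
  internal I1 with children ['K', 'M']
    leaf 'K' → 'K'
    leaf 'M' → 'M'
  → '(K,M)'
→ '((V,(B,T,P,S)),(K,M))'
Final: ((V,(B,T,P,S)),(K,M));

Answer: ((V,(B,T,P,S)),(K,M));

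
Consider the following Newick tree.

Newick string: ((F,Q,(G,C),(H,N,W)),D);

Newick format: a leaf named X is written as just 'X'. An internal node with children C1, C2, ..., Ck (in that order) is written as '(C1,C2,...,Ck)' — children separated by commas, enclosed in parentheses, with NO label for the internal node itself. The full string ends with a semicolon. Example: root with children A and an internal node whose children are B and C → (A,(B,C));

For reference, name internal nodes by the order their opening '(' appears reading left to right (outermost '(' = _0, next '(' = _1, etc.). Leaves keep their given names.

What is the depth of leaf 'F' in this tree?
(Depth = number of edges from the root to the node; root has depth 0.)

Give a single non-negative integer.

Answer: 2

Derivation:
Newick: ((F,Q,(G,C),(H,N,W)),D);
Naming internals by '(' encounter order: outermost '(' = _0, next = _1, ...
Query node: F
Path from root: _0 -> _1 -> F
Depth of F: 2 (number of edges from root)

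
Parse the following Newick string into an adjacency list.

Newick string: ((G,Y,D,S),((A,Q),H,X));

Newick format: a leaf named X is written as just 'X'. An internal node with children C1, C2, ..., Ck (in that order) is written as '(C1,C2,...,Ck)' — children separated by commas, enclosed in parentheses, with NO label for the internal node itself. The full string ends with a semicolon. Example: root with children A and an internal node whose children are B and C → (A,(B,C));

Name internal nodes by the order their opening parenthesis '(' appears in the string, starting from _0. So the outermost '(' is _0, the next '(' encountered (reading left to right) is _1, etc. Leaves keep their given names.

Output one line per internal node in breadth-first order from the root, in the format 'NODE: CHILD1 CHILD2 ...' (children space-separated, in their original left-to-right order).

Answer: _0: _1 _2
_1: G Y D S
_2: _3 H X
_3: A Q

Derivation:
Input: ((G,Y,D,S),((A,Q),H,X));
Scanning left-to-right, naming '(' by encounter order:
  pos 0: '(' -> open internal node _0 (depth 1)
  pos 1: '(' -> open internal node _1 (depth 2)
  pos 9: ')' -> close internal node _1 (now at depth 1)
  pos 11: '(' -> open internal node _2 (depth 2)
  pos 12: '(' -> open internal node _3 (depth 3)
  pos 16: ')' -> close internal node _3 (now at depth 2)
  pos 21: ')' -> close internal node _2 (now at depth 1)
  pos 22: ')' -> close internal node _0 (now at depth 0)
Total internal nodes: 4
BFS adjacency from root:
  _0: _1 _2
  _1: G Y D S
  _2: _3 H X
  _3: A Q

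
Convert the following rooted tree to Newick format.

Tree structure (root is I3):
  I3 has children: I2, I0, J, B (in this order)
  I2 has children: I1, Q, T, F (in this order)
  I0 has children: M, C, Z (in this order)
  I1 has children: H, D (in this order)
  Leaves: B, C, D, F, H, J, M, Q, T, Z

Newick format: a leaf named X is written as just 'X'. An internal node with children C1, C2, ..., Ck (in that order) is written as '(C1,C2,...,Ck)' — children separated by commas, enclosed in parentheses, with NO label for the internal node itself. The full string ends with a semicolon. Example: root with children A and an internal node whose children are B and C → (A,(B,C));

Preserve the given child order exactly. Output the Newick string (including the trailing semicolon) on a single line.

Answer: (((H,D),Q,T,F),(M,C,Z),J,B);

Derivation:
internal I3 with children ['I2', 'I0', 'J', 'B']
  internal I2 with children ['I1', 'Q', 'T', 'F']
    internal I1 with children ['H', 'D']
      leaf 'H' → 'H'
      leaf 'D' → 'D'
    → '(H,D)'
    leaf 'Q' → 'Q'
    leaf 'T' → 'T'
    leaf 'F' → 'F'
  → '((H,D),Q,T,F)'
  internal I0 with children ['M', 'C', 'Z']
    leaf 'M' → 'M'
    leaf 'C' → 'C'
    leaf 'Z' → 'Z'
  → '(M,C,Z)'
  leaf 'J' → 'J'
  leaf 'B' → 'B'
→ '(((H,D),Q,T,F),(M,C,Z),J,B)'
Final: (((H,D),Q,T,F),(M,C,Z),J,B);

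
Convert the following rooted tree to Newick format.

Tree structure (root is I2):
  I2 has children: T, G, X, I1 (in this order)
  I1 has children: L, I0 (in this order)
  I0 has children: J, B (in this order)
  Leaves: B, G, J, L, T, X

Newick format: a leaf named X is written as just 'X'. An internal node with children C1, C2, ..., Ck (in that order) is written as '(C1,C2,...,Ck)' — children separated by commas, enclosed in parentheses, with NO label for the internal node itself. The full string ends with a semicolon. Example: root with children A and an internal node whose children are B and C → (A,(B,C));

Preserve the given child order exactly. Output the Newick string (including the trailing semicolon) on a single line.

Answer: (T,G,X,(L,(J,B)));

Derivation:
internal I2 with children ['T', 'G', 'X', 'I1']
  leaf 'T' → 'T'
  leaf 'G' → 'G'
  leaf 'X' → 'X'
  internal I1 with children ['L', 'I0']
    leaf 'L' → 'L'
    internal I0 with children ['J', 'B']
      leaf 'J' → 'J'
      leaf 'B' → 'B'
    → '(J,B)'
  → '(L,(J,B))'
→ '(T,G,X,(L,(J,B)))'
Final: (T,G,X,(L,(J,B)));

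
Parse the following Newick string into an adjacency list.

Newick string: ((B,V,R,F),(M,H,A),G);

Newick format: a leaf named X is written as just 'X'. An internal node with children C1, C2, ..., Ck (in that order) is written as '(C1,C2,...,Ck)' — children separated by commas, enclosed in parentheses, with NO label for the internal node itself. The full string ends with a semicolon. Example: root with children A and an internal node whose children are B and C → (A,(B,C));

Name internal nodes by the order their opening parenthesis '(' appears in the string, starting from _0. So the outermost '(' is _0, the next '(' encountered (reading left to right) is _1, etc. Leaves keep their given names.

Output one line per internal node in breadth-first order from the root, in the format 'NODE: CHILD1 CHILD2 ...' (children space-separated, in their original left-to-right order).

Answer: _0: _1 _2 G
_1: B V R F
_2: M H A

Derivation:
Input: ((B,V,R,F),(M,H,A),G);
Scanning left-to-right, naming '(' by encounter order:
  pos 0: '(' -> open internal node _0 (depth 1)
  pos 1: '(' -> open internal node _1 (depth 2)
  pos 9: ')' -> close internal node _1 (now at depth 1)
  pos 11: '(' -> open internal node _2 (depth 2)
  pos 17: ')' -> close internal node _2 (now at depth 1)
  pos 20: ')' -> close internal node _0 (now at depth 0)
Total internal nodes: 3
BFS adjacency from root:
  _0: _1 _2 G
  _1: B V R F
  _2: M H A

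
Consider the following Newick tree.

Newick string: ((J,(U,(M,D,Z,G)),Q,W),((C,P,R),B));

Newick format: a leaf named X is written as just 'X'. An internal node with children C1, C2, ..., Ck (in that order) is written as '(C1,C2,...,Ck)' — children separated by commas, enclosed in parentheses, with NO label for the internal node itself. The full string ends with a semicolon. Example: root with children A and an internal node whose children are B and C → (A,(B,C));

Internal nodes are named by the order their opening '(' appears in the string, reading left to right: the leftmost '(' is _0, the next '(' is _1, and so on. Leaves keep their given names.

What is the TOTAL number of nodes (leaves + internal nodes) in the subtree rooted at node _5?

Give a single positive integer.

Newick: ((J,(U,(M,D,Z,G)),Q,W),((C,P,R),B));
Locate _5: it is the '(' at position 24 (the 6th '(' reading left to right).
Query: subtree rooted at _5
_5: subtree_size = 1 + 3
  C: subtree_size = 1 + 0
  P: subtree_size = 1 + 0
  R: subtree_size = 1 + 0
Total subtree size of _5: 4

Answer: 4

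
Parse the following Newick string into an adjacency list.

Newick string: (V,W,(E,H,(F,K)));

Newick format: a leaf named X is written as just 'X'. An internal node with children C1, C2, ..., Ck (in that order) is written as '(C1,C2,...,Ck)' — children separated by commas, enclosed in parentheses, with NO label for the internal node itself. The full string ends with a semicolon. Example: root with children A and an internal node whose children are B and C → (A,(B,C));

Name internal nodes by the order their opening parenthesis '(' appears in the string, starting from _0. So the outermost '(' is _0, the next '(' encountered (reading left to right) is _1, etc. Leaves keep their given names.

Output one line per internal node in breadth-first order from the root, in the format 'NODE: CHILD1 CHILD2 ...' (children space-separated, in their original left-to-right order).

Answer: _0: V W _1
_1: E H _2
_2: F K

Derivation:
Input: (V,W,(E,H,(F,K)));
Scanning left-to-right, naming '(' by encounter order:
  pos 0: '(' -> open internal node _0 (depth 1)
  pos 5: '(' -> open internal node _1 (depth 2)
  pos 10: '(' -> open internal node _2 (depth 3)
  pos 14: ')' -> close internal node _2 (now at depth 2)
  pos 15: ')' -> close internal node _1 (now at depth 1)
  pos 16: ')' -> close internal node _0 (now at depth 0)
Total internal nodes: 3
BFS adjacency from root:
  _0: V W _1
  _1: E H _2
  _2: F K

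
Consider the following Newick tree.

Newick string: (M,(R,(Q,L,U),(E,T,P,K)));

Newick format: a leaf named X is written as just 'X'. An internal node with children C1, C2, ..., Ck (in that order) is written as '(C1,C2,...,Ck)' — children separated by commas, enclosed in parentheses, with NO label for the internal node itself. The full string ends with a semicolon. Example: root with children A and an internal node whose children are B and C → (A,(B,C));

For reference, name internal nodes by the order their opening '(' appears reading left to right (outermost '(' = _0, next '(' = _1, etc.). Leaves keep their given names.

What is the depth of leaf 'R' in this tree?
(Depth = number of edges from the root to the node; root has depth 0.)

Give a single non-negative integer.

Answer: 2

Derivation:
Newick: (M,(R,(Q,L,U),(E,T,P,K)));
Naming internals by '(' encounter order: outermost '(' = _0, next = _1, ...
Query node: R
Path from root: _0 -> _1 -> R
Depth of R: 2 (number of edges from root)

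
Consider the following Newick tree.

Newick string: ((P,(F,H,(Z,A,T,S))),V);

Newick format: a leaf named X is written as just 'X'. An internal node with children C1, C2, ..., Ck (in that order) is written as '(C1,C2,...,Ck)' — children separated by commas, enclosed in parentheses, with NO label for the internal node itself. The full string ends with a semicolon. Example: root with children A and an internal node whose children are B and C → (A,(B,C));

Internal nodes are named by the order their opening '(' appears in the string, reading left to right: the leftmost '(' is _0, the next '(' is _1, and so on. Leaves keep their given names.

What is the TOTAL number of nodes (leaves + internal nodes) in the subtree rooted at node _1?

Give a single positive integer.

Answer: 10

Derivation:
Newick: ((P,(F,H,(Z,A,T,S))),V);
Locate _1: it is the '(' at position 1 (the 2nd '(' reading left to right).
Query: subtree rooted at _1
_1: subtree_size = 1 + 9
  P: subtree_size = 1 + 0
  _2: subtree_size = 1 + 7
    F: subtree_size = 1 + 0
    H: subtree_size = 1 + 0
    _3: subtree_size = 1 + 4
      Z: subtree_size = 1 + 0
      A: subtree_size = 1 + 0
      T: subtree_size = 1 + 0
      S: subtree_size = 1 + 0
Total subtree size of _1: 10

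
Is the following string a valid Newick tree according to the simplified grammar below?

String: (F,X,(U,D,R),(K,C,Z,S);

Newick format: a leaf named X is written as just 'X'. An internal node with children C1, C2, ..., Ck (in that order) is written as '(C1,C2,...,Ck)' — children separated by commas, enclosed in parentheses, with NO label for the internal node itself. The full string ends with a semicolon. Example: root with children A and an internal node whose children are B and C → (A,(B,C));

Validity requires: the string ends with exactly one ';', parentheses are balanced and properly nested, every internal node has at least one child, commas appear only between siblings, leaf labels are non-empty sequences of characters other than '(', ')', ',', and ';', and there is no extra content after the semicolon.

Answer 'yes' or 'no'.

Input: (F,X,(U,D,R),(K,C,Z,S);
Paren balance: 3 '(' vs 2 ')' MISMATCH
Ends with single ';': True
Full parse: FAILS (expected , or ) at pos 22)
Valid: False

Answer: no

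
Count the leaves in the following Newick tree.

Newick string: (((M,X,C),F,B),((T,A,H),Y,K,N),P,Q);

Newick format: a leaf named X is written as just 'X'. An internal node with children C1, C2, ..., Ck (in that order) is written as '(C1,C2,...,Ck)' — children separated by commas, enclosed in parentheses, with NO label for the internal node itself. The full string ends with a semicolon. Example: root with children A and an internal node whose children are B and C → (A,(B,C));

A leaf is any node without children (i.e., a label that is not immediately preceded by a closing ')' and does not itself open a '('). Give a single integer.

Newick: (((M,X,C),F,B),((T,A,H),Y,K,N),P,Q);
Scan left-to-right; a leaf is any maximal label run not followed by '(':
  pos 3: leaf 'M' → count = 1
  pos 5: leaf 'X' → count = 2
  pos 7: leaf 'C' → count = 3
  pos 10: leaf 'F' → count = 4
  pos 12: leaf 'B' → count = 5
  pos 17: leaf 'T' → count = 6
  pos 19: leaf 'A' → count = 7
  pos 21: leaf 'H' → count = 8
  pos 24: leaf 'Y' → count = 9
  pos 26: leaf 'K' → count = 10
  pos 28: leaf 'N' → count = 11
  pos 31: leaf 'P' → count = 12
  pos 33: leaf 'Q' → count = 13
Total leaves: 13

Answer: 13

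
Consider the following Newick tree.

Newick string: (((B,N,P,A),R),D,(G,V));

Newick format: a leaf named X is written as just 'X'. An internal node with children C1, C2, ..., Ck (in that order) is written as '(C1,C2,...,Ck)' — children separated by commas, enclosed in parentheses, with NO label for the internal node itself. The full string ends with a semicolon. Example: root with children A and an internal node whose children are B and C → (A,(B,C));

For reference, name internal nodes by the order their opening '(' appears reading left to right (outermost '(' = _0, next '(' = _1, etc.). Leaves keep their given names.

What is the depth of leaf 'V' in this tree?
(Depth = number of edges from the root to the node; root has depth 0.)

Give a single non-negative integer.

Answer: 2

Derivation:
Newick: (((B,N,P,A),R),D,(G,V));
Naming internals by '(' encounter order: outermost '(' = _0, next = _1, ...
Query node: V
Path from root: _0 -> _3 -> V
Depth of V: 2 (number of edges from root)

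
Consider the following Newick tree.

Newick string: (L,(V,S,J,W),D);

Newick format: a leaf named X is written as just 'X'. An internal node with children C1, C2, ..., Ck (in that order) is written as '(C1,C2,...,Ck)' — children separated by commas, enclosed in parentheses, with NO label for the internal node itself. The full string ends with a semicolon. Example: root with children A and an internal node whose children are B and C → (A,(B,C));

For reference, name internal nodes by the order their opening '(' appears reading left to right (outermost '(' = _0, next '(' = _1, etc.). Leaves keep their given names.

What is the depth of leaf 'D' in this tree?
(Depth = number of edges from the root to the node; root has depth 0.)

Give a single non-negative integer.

Answer: 1

Derivation:
Newick: (L,(V,S,J,W),D);
Naming internals by '(' encounter order: outermost '(' = _0, next = _1, ...
Query node: D
Path from root: _0 -> D
Depth of D: 1 (number of edges from root)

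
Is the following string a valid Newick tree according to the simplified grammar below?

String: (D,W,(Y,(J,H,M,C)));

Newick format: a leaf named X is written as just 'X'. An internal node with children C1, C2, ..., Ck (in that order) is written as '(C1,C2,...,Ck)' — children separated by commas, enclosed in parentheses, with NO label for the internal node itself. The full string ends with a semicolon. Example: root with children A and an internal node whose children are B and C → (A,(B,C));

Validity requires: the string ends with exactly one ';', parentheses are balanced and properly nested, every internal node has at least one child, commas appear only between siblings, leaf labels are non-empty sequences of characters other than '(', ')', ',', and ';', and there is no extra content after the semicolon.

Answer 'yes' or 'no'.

Answer: yes

Derivation:
Input: (D,W,(Y,(J,H,M,C)));
Paren balance: 3 '(' vs 3 ')' OK
Ends with single ';': True
Full parse: OK
Valid: True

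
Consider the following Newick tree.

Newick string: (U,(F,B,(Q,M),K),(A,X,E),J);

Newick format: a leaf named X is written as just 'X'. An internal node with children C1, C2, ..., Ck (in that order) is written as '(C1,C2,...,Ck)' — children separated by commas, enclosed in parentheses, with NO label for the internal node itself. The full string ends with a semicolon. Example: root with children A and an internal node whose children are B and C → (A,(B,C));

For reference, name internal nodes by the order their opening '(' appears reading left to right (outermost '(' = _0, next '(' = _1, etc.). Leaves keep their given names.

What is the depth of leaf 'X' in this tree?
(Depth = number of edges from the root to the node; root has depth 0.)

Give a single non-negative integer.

Answer: 2

Derivation:
Newick: (U,(F,B,(Q,M),K),(A,X,E),J);
Naming internals by '(' encounter order: outermost '(' = _0, next = _1, ...
Query node: X
Path from root: _0 -> _3 -> X
Depth of X: 2 (number of edges from root)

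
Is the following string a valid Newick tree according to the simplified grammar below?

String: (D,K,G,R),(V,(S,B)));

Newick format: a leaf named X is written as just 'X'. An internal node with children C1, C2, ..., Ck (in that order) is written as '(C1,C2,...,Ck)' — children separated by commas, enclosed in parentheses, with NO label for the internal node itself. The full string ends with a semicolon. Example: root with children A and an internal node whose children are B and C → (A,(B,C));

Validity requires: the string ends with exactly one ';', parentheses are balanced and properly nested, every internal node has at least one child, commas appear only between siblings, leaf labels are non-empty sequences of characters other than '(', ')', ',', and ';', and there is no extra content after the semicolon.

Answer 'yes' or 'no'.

Answer: no

Derivation:
Input: (D,K,G,R),(V,(S,B)));
Paren balance: 3 '(' vs 4 ')' MISMATCH
Ends with single ';': True
Full parse: FAILS (extra content after tree at pos 9)
Valid: False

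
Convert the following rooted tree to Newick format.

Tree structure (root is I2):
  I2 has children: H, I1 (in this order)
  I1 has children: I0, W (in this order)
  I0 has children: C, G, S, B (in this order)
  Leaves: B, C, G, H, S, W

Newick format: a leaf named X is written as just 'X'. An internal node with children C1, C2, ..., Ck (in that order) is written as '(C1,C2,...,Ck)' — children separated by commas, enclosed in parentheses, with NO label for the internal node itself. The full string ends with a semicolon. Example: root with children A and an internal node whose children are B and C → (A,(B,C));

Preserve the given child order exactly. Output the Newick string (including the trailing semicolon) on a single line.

internal I2 with children ['H', 'I1']
  leaf 'H' → 'H'
  internal I1 with children ['I0', 'W']
    internal I0 with children ['C', 'G', 'S', 'B']
      leaf 'C' → 'C'
      leaf 'G' → 'G'
      leaf 'S' → 'S'
      leaf 'B' → 'B'
    → '(C,G,S,B)'
    leaf 'W' → 'W'
  → '((C,G,S,B),W)'
→ '(H,((C,G,S,B),W))'
Final: (H,((C,G,S,B),W));

Answer: (H,((C,G,S,B),W));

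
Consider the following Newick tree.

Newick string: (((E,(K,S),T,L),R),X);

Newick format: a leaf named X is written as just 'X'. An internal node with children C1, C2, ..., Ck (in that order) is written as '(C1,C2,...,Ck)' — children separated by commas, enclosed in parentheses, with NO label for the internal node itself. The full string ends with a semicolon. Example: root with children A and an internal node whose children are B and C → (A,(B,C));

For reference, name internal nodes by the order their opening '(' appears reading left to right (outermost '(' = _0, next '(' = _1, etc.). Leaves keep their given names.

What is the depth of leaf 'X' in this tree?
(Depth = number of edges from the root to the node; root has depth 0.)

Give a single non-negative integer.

Newick: (((E,(K,S),T,L),R),X);
Naming internals by '(' encounter order: outermost '(' = _0, next = _1, ...
Query node: X
Path from root: _0 -> X
Depth of X: 1 (number of edges from root)

Answer: 1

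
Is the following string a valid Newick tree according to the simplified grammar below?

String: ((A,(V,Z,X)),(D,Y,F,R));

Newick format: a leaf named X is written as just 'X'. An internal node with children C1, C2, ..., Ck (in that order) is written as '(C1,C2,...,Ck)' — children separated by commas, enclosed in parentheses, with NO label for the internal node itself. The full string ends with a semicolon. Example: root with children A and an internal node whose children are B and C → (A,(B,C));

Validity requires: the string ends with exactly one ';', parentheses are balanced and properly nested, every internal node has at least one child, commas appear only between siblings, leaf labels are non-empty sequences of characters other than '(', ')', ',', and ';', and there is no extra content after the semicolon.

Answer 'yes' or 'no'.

Answer: yes

Derivation:
Input: ((A,(V,Z,X)),(D,Y,F,R));
Paren balance: 4 '(' vs 4 ')' OK
Ends with single ';': True
Full parse: OK
Valid: True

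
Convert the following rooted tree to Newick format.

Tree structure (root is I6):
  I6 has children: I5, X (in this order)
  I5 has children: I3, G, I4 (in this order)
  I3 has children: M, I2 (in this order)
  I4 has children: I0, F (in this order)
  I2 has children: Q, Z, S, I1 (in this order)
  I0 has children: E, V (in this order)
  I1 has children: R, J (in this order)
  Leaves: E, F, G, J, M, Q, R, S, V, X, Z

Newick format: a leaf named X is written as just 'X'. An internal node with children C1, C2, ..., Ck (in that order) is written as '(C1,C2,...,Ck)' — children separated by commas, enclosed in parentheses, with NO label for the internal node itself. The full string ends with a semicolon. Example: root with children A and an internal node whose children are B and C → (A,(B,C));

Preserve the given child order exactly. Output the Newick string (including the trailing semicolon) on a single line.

Answer: (((M,(Q,Z,S,(R,J))),G,((E,V),F)),X);

Derivation:
internal I6 with children ['I5', 'X']
  internal I5 with children ['I3', 'G', 'I4']
    internal I3 with children ['M', 'I2']
      leaf 'M' → 'M'
      internal I2 with children ['Q', 'Z', 'S', 'I1']
        leaf 'Q' → 'Q'
        leaf 'Z' → 'Z'
        leaf 'S' → 'S'
        internal I1 with children ['R', 'J']
          leaf 'R' → 'R'
          leaf 'J' → 'J'
        → '(R,J)'
      → '(Q,Z,S,(R,J))'
    → '(M,(Q,Z,S,(R,J)))'
    leaf 'G' → 'G'
    internal I4 with children ['I0', 'F']
      internal I0 with children ['E', 'V']
        leaf 'E' → 'E'
        leaf 'V' → 'V'
      → '(E,V)'
      leaf 'F' → 'F'
    → '((E,V),F)'
  → '((M,(Q,Z,S,(R,J))),G,((E,V),F))'
  leaf 'X' → 'X'
→ '(((M,(Q,Z,S,(R,J))),G,((E,V),F)),X)'
Final: (((M,(Q,Z,S,(R,J))),G,((E,V),F)),X);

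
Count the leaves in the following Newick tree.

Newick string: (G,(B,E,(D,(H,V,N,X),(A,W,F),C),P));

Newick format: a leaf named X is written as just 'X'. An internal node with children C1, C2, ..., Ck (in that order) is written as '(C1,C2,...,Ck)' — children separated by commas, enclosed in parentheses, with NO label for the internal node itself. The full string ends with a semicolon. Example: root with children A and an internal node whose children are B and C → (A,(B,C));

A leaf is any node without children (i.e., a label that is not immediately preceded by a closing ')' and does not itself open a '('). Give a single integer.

Newick: (G,(B,E,(D,(H,V,N,X),(A,W,F),C),P));
Scan left-to-right; a leaf is any maximal label run not followed by '(':
  pos 1: leaf 'G' → count = 1
  pos 4: leaf 'B' → count = 2
  pos 6: leaf 'E' → count = 3
  pos 9: leaf 'D' → count = 4
  pos 12: leaf 'H' → count = 5
  pos 14: leaf 'V' → count = 6
  pos 16: leaf 'N' → count = 7
  pos 18: leaf 'X' → count = 8
  pos 22: leaf 'A' → count = 9
  pos 24: leaf 'W' → count = 10
  pos 26: leaf 'F' → count = 11
  pos 29: leaf 'C' → count = 12
  pos 32: leaf 'P' → count = 13
Total leaves: 13

Answer: 13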